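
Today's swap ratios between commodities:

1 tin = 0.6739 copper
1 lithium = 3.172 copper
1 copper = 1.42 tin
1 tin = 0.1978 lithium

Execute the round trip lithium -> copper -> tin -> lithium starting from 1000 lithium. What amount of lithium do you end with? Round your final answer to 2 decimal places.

1000 lithium × 3.172 = 3172 copper
3172 copper × 1.42 = 4504.24 tin
4504.24 tin × 0.1978 = 890.938672 lithium

890.94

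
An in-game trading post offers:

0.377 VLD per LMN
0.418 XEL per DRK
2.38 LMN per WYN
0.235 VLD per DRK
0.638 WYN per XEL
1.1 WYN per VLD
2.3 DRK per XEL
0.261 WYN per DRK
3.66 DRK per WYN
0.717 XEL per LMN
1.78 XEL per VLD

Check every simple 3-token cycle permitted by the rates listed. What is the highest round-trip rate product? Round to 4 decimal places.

LMN→XEL→WYN→LMN: 0.717 × 0.638 × 2.38 = 1.08872
LMN→VLD→WYN→LMN: 0.377 × 1.1 × 2.38 = 0.98699
WYN→DRK→XEL→WYN: 3.66 × 0.418 × 0.638 = 0.97606
VLD→XEL→DRK→VLD: 1.78 × 2.3 × 0.235 = 0.96209
WYN→DRK→VLD→WYN: 3.66 × 0.235 × 1.1 = 0.94611
Maximum is LMN→XEL→WYN→LMN at 1.0887; arbitrage exists.

1.0887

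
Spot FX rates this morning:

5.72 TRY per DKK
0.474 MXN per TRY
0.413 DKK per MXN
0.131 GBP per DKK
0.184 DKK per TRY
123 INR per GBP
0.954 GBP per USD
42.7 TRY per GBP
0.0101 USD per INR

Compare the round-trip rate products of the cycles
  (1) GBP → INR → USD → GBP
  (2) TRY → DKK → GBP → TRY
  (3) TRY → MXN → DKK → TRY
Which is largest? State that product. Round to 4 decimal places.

(1) 123 × 0.0101 × 0.954 = 1.18515
(2) 0.184 × 0.131 × 42.7 = 1.02924
(3) 0.474 × 0.413 × 5.72 = 1.11976
Highest is cycle (1) at 1.1852 (>1, arbitrage).

1.1852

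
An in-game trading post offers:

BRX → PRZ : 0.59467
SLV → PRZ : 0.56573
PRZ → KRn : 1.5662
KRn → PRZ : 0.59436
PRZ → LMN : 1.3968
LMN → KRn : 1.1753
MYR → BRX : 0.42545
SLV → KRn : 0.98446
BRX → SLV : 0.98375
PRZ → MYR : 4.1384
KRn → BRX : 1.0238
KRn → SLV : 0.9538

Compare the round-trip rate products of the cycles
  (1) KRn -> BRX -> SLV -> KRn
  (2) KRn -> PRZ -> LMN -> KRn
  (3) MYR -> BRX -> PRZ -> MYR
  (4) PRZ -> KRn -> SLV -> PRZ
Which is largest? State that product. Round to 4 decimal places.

1.0470

(1) 1.0238 × 0.98375 × 0.98446 = 0.99151
(2) 0.59436 × 1.3968 × 1.1753 = 0.97574
(3) 0.42545 × 0.59467 × 4.1384 = 1.04702
(4) 1.5662 × 0.9538 × 0.56573 = 0.84511
Highest is cycle (3) at 1.0470 (>1, arbitrage).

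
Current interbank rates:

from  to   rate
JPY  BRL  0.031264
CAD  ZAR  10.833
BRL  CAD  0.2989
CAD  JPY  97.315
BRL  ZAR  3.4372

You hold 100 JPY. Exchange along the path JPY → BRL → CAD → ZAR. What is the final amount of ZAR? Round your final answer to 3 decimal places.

100 JPY × 0.031264 = 3.1264 BRL
3.1264 BRL × 0.2989 = 0.93448096 CAD
0.93448096 CAD × 10.833 = 10.12323223968 ZAR

10.123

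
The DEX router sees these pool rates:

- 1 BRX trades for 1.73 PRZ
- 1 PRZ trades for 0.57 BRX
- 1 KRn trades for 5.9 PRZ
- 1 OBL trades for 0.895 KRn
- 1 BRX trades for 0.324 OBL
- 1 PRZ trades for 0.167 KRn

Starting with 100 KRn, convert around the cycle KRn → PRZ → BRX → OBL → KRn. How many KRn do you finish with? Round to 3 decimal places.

97.520

100 KRn × 5.9 = 590 PRZ
590 PRZ × 0.57 = 336.3 BRX
336.3 BRX × 0.324 = 108.9612 OBL
108.9612 OBL × 0.895 = 97.520274 KRn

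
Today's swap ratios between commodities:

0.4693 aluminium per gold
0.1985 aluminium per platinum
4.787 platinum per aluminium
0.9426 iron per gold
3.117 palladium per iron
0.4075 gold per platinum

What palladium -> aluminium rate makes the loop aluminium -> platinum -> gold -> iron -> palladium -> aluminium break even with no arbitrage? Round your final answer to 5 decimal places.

Known legs of the cycle: 4.787 × 0.4075 × 0.9426 × 3.117 = 5.7313281941505
For no arbitrage the full-cycle product must be 1, so the missing rate is 1 / 5.7313281941505 ≈ 0.1744796.

0.17448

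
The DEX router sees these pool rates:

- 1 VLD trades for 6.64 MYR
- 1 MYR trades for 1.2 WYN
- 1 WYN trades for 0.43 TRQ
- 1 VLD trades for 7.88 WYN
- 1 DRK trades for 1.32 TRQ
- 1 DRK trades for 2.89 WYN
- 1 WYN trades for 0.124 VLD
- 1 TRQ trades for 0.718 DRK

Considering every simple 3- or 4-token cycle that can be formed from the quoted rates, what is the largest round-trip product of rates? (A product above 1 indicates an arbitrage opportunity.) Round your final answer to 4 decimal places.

0.9880

WYN→VLD→MYR→WYN: 0.124 × 6.64 × 1.2 = 0.98803
WYN→TRQ→DRK→WYN: 0.43 × 0.718 × 2.89 = 0.89226
Maximum is WYN→VLD→MYR→WYN at 0.9880; no arbitrage — every cycle loses value.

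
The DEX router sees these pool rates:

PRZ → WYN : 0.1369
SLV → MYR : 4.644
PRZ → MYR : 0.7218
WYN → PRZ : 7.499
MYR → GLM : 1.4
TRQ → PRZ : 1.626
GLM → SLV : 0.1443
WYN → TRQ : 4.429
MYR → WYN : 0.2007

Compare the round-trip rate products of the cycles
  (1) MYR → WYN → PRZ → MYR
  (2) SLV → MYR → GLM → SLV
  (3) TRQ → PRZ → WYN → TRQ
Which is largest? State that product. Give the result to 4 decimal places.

1.0863

(1) 0.2007 × 7.499 × 0.7218 = 1.08634
(2) 4.644 × 1.4 × 0.1443 = 0.93818
(3) 1.626 × 0.1369 × 4.429 = 0.98589
Highest is cycle (1) at 1.0863 (>1, arbitrage).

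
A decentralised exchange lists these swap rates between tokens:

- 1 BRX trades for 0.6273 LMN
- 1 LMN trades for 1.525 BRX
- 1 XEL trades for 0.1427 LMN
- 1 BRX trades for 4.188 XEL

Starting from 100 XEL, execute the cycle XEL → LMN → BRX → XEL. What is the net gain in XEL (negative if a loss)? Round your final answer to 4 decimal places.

-8.8618

100 XEL × 0.1427 = 14.27 LMN
14.27 LMN × 1.525 = 21.76175 BRX
21.76175 BRX × 4.188 = 91.138209 XEL
Net change: 91.138209 − 100 = -8.861791 XEL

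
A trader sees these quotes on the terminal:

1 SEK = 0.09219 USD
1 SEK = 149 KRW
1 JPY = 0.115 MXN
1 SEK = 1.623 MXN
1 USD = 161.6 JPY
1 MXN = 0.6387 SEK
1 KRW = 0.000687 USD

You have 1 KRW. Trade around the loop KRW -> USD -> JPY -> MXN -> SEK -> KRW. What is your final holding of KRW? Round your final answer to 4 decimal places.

1 KRW × 0.000687 = 0.000687 USD
0.000687 USD × 161.6 = 0.1110192 JPY
0.1110192 JPY × 0.115 = 0.012767208 MXN
0.012767208 MXN × 0.6387 = 0.0081544157496 SEK
0.0081544157496 SEK × 149 = 1.2150079466904 KRW

1.2150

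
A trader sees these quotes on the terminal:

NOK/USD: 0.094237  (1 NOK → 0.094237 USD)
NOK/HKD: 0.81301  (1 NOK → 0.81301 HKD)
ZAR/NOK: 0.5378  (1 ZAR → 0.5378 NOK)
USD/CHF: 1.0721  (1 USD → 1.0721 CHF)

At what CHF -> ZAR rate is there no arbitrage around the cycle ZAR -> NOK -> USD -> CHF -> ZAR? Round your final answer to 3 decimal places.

Known legs of the cycle: 0.5378 × 0.094237 × 1.0721 = 0.05433473408506
For no arbitrage the full-cycle product must be 1, so the missing rate is 1 / 0.05433473408506 ≈ 18.40443.

18.404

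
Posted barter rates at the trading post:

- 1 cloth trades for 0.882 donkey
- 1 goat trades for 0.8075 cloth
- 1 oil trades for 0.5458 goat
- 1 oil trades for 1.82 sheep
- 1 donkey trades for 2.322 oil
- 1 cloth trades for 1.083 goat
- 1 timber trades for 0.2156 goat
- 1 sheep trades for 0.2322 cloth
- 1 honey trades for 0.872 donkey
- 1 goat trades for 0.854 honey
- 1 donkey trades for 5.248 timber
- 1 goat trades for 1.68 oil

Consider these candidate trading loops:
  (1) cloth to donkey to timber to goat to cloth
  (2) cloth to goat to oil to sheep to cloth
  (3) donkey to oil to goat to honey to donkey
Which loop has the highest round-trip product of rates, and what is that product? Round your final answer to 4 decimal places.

0.9438

(1) 0.882 × 5.248 × 0.2156 × 0.8075 = 0.80585
(2) 1.083 × 1.68 × 1.82 × 0.2322 = 0.76890
(3) 2.322 × 0.5458 × 0.854 × 0.872 = 0.94378
Highest is cycle (3) at 0.9438 (≤1, no arbitrage).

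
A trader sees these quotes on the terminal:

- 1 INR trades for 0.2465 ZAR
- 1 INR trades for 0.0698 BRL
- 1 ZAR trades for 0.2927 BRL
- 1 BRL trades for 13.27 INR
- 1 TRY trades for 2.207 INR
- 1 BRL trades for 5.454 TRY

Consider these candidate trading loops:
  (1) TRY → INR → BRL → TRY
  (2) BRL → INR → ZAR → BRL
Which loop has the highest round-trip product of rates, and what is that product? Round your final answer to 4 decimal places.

(1) 2.207 × 0.0698 × 5.454 = 0.84018
(2) 13.27 × 0.2465 × 0.2927 = 0.95744
Highest is cycle (2) at 0.9574 (≤1, no arbitrage).

0.9574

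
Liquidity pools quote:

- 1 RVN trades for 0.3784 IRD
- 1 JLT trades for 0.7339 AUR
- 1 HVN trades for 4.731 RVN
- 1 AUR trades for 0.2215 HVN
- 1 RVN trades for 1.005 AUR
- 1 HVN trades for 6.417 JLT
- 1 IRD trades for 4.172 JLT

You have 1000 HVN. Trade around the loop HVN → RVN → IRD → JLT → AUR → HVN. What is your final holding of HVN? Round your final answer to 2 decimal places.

1214.11

1000 HVN × 4.731 = 4731 RVN
4731 RVN × 0.3784 = 1790.2104 IRD
1790.2104 IRD × 4.172 = 7468.7577888 JLT
7468.7577888 JLT × 0.7339 = 5481.32134120032 AUR
5481.32134120032 AUR × 0.2215 = 1214.11267707587088 HVN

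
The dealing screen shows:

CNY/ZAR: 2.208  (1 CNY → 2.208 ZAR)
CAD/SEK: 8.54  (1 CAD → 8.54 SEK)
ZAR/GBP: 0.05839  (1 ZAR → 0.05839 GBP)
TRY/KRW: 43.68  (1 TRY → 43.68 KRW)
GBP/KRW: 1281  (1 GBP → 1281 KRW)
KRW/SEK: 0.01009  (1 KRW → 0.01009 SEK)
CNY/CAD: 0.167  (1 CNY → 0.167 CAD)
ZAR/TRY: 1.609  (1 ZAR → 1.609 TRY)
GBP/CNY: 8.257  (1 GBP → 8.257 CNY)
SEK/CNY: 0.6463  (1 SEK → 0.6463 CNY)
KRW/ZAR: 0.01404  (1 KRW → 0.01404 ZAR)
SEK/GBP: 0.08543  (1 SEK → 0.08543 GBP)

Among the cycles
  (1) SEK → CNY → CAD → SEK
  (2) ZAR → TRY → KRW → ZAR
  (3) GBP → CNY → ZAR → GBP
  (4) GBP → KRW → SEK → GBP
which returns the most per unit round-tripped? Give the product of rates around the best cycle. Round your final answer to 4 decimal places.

(1) 0.6463 × 0.167 × 8.54 = 0.92174
(2) 1.609 × 43.68 × 0.01404 = 0.98675
(3) 8.257 × 2.208 × 0.05839 = 1.06453
(4) 1281 × 0.01009 × 0.08543 = 1.10421
Highest is cycle (4) at 1.1042 (>1, arbitrage).

1.1042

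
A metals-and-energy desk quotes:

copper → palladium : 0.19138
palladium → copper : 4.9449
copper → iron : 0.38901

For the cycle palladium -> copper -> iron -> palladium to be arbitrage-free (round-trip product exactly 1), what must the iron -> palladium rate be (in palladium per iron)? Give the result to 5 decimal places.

Known legs of the cycle: 4.9449 × 0.38901 = 1.923615549
For no arbitrage the full-cycle product must be 1, so the missing rate is 1 / 1.923615549 ≈ 0.5198544.

0.51985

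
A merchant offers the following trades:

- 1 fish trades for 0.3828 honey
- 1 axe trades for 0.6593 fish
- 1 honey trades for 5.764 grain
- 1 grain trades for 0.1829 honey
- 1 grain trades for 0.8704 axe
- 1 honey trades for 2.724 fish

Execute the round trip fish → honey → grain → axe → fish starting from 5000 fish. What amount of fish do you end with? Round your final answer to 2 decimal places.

5000 fish × 0.3828 = 1914 honey
1914 honey × 5.764 = 11032.296 grain
11032.296 grain × 0.8704 = 9602.5104384 axe
9602.5104384 axe × 0.6593 = 6330.93513203712 fish

6330.94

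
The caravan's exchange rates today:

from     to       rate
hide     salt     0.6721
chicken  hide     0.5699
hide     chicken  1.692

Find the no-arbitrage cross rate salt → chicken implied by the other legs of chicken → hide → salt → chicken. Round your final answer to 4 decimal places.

2.6108

Known legs of the cycle: 0.5699 × 0.6721 = 0.38302979
For no arbitrage the full-cycle product must be 1, so the missing rate is 1 / 0.38302979 ≈ 2.610763.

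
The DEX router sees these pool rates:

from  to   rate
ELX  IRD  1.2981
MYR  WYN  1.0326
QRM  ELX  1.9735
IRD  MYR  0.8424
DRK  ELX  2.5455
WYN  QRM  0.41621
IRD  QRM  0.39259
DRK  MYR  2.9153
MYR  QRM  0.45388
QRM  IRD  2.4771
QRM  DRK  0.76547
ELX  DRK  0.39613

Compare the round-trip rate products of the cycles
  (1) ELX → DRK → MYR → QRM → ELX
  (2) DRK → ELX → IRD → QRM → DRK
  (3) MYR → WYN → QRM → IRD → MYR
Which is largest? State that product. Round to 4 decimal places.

(1) 0.39613 × 2.9153 × 0.45388 × 1.9735 = 1.03443
(2) 2.5455 × 1.2981 × 0.39259 × 0.76547 = 0.99300
(3) 1.0326 × 0.41621 × 2.4771 × 0.8424 = 0.89682
Highest is cycle (1) at 1.0344 (>1, arbitrage).

1.0344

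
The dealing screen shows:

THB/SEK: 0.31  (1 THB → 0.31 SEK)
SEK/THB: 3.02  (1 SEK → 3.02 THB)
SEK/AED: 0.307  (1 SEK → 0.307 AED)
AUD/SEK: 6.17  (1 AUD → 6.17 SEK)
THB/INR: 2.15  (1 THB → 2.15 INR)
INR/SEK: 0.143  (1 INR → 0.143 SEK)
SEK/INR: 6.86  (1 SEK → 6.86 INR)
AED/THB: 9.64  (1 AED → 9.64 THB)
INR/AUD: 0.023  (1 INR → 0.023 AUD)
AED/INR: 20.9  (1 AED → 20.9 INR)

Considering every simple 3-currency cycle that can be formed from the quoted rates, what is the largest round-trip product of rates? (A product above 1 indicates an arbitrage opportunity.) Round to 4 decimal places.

AUD→SEK→INR→AUD: 6.17 × 6.86 × 0.023 = 0.97350
SEK→THB→INR→SEK: 3.02 × 2.15 × 0.143 = 0.92850
SEK→AED→INR→SEK: 0.307 × 20.9 × 0.143 = 0.91753
SEK→AED→THB→SEK: 0.307 × 9.64 × 0.31 = 0.91744
Maximum is AUD→SEK→INR→AUD at 0.9735; no arbitrage — every cycle loses value.

0.9735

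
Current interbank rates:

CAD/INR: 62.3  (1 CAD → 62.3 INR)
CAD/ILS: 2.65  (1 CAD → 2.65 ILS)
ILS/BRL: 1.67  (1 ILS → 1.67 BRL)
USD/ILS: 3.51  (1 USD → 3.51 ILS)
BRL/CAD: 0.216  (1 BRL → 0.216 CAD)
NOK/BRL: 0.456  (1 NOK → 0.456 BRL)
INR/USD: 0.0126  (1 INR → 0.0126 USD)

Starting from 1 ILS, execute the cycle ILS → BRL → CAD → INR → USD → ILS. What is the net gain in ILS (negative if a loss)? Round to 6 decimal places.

1 ILS × 1.67 = 1.67 BRL
1.67 BRL × 0.216 = 0.36072 CAD
0.36072 CAD × 62.3 = 22.472856 INR
22.472856 INR × 0.0126 = 0.2831579856 USD
0.2831579856 USD × 3.51 = 0.993884529456 ILS
Net change: 0.993884529456 − 1 = -0.006115470544 ILS

-0.006115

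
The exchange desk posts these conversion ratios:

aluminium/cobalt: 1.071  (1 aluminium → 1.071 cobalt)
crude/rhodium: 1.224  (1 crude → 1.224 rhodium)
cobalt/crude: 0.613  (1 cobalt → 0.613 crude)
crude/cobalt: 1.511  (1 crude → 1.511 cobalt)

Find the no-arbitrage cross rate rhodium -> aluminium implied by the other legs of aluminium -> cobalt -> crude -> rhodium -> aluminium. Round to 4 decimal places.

Known legs of the cycle: 1.071 × 0.613 × 1.224 = 0.803584152
For no arbitrage the full-cycle product must be 1, so the missing rate is 1 / 0.803584152 ≈ 1.244425.

1.2444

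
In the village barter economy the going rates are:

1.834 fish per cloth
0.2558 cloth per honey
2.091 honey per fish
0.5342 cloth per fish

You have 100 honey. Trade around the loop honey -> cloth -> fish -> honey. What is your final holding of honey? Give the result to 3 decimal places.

100 honey × 0.2558 = 25.58 cloth
25.58 cloth × 1.834 = 46.91372 fish
46.91372 fish × 2.091 = 98.09658852 honey

98.097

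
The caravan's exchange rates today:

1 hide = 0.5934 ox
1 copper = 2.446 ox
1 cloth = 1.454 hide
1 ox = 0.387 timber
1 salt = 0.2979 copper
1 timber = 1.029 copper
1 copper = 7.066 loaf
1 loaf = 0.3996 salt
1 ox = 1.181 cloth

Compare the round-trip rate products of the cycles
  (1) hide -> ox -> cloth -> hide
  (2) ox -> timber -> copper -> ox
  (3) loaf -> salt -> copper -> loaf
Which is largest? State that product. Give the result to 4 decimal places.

(1) 0.5934 × 1.181 × 1.454 = 1.01897
(2) 0.387 × 1.029 × 2.446 = 0.97405
(3) 0.3996 × 0.2979 × 7.066 = 0.84114
Highest is cycle (1) at 1.0190 (>1, arbitrage).

1.0190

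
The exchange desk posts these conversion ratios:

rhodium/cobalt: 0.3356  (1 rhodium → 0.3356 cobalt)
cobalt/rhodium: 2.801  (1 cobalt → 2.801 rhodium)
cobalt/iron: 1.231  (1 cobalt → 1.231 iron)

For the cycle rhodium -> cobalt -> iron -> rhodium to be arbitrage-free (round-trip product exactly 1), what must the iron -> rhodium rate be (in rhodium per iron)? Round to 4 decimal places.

Known legs of the cycle: 0.3356 × 1.231 = 0.4131236
For no arbitrage the full-cycle product must be 1, so the missing rate is 1 / 0.4131236 ≈ 2.420583.

2.4206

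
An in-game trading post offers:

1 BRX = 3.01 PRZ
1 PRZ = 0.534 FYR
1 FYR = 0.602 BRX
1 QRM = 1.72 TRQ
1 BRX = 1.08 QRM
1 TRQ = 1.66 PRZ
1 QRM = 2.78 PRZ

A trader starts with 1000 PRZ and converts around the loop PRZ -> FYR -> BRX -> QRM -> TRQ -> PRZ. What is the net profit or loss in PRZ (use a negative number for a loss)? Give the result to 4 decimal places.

-8.7161

1000 PRZ × 0.534 = 534 FYR
534 FYR × 0.602 = 321.468 BRX
321.468 BRX × 1.08 = 347.18544 QRM
347.18544 QRM × 1.72 = 597.1589568 TRQ
597.1589568 TRQ × 1.66 = 991.283868288 PRZ
Net change: 991.283868288 − 1000 = -8.716131712 PRZ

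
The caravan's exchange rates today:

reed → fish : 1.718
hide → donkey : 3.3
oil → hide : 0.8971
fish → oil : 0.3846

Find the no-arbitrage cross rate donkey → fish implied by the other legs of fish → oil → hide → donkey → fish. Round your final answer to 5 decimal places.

Known legs of the cycle: 0.3846 × 0.8971 × 3.3 = 1.138581378
For no arbitrage the full-cycle product must be 1, so the missing rate is 1 / 1.138581378 ≈ 0.8782859.

0.87829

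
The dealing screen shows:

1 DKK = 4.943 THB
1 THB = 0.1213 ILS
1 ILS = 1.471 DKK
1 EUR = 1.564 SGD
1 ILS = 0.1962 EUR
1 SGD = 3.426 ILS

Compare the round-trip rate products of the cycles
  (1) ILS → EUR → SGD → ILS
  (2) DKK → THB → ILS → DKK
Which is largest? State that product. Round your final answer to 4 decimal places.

1.0513

(1) 0.1962 × 1.564 × 3.426 = 1.05129
(2) 4.943 × 0.1213 × 1.471 = 0.88199
Highest is cycle (1) at 1.0513 (>1, arbitrage).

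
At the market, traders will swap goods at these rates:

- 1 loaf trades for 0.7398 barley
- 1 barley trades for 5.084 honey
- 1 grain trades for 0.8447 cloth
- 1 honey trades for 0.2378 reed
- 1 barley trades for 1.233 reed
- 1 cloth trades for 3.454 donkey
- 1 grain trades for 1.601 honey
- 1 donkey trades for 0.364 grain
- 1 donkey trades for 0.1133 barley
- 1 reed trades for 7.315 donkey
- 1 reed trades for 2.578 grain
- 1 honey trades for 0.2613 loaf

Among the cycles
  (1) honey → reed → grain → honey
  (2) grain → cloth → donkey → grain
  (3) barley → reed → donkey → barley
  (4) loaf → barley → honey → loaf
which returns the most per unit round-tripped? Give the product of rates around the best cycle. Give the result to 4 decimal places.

(1) 0.2378 × 2.578 × 1.601 = 0.98149
(2) 0.8447 × 3.454 × 0.364 = 1.06200
(3) 1.233 × 7.315 × 0.1133 = 1.02190
(4) 0.7398 × 5.084 × 0.2613 = 0.98279
Highest is cycle (2) at 1.0620 (>1, arbitrage).

1.0620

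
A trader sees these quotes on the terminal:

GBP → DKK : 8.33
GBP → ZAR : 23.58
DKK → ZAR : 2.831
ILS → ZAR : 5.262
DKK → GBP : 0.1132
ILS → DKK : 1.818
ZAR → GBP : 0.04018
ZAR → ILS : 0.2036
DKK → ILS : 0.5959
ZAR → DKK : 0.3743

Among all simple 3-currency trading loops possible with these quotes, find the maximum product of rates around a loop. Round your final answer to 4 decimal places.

ILS→ZAR→DKK→ILS: 5.262 × 0.3743 × 0.5959 = 1.17366
ILS→DKK→ZAR→ILS: 1.818 × 2.831 × 0.2036 = 1.04788
DKK→GBP→ZAR→DKK: 0.1132 × 23.58 × 0.3743 = 0.99910
DKK→ZAR→GBP→DKK: 2.831 × 0.04018 × 8.33 = 0.94753
Maximum is ILS→ZAR→DKK→ILS at 1.1737; arbitrage exists.

1.1737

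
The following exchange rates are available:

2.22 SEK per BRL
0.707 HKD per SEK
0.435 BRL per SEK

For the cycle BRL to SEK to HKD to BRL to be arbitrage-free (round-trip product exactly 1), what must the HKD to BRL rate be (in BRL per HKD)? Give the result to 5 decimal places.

0.63713

Known legs of the cycle: 2.22 × 0.707 = 1.56954
For no arbitrage the full-cycle product must be 1, so the missing rate is 1 / 1.56954 ≈ 0.6371294.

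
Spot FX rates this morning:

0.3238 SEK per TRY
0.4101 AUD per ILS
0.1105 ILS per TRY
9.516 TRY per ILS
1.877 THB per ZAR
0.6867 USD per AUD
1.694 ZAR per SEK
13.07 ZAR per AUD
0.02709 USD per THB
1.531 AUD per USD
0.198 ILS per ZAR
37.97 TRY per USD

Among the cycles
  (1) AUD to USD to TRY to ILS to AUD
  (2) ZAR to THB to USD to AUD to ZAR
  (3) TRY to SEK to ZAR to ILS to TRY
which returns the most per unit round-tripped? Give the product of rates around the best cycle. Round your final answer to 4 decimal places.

(1) 0.6867 × 37.97 × 0.1105 × 0.4101 = 1.18157
(2) 1.877 × 0.02709 × 1.531 × 13.07 = 1.01748
(3) 0.3238 × 1.694 × 0.198 × 9.516 = 1.03350
Highest is cycle (1) at 1.1816 (>1, arbitrage).

1.1816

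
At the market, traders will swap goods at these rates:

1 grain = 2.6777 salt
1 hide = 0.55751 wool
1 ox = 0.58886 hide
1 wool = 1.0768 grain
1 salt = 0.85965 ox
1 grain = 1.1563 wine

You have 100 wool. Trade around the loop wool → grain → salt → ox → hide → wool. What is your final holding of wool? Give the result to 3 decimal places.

81.374

100 wool × 1.0768 = 107.68 grain
107.68 grain × 2.6777 = 288.334736 salt
288.334736 salt × 0.85965 = 247.8669558024 ox
247.8669558024 ox × 0.58886 = 145.958935593801264 hide
145.958935593801264 hide × 0.55751 = 81.37356618290014269264 wool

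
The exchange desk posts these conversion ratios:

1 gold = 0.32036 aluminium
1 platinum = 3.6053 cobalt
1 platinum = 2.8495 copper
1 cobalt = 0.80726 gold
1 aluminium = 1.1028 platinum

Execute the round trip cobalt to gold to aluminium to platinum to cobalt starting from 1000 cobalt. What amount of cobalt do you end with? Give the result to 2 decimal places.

1028.23

1000 cobalt × 0.80726 = 807.26 gold
807.26 gold × 0.32036 = 258.6138136 aluminium
258.6138136 aluminium × 1.1028 = 285.19931363808 platinum
285.19931363808 platinum × 3.6053 = 1028.229085459369824 cobalt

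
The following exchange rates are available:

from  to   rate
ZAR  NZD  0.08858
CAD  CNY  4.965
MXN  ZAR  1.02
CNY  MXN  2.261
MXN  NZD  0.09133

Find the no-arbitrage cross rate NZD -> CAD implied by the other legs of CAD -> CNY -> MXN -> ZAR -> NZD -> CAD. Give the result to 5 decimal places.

Known legs of the cycle: 4.965 × 2.261 × 1.02 × 0.08858 = 1.014274864134
For no arbitrage the full-cycle product must be 1, so the missing rate is 1 / 1.014274864134 ≈ 0.9859260.

0.98593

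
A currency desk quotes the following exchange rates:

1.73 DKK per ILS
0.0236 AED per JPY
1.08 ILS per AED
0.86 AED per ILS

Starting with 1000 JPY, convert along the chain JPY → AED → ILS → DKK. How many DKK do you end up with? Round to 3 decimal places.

44.094

1000 JPY × 0.0236 = 23.6 AED
23.6 AED × 1.08 = 25.488 ILS
25.488 ILS × 1.73 = 44.09424 DKK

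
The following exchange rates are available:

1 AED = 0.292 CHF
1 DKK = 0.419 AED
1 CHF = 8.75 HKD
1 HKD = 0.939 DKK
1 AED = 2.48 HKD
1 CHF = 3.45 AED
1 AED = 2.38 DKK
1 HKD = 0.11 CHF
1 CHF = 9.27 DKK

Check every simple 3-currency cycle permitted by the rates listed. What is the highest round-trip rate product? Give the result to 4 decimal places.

1.1342

AED→CHF→DKK→AED: 0.292 × 9.27 × 0.419 = 1.13417
AED→HKD→DKK→AED: 2.48 × 0.939 × 0.419 = 0.97573
AED→HKD→CHF→AED: 2.48 × 0.11 × 3.45 = 0.94116
Maximum is AED→CHF→DKK→AED at 1.1342; arbitrage exists.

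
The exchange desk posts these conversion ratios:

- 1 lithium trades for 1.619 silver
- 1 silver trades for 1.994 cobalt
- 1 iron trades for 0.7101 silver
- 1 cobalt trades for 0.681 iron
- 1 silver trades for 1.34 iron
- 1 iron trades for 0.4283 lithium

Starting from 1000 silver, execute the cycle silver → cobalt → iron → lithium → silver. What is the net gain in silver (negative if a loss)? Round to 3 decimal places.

1000 silver × 1.994 = 1994 cobalt
1994 cobalt × 0.681 = 1357.914 iron
1357.914 iron × 0.4283 = 581.5945662 lithium
581.5945662 lithium × 1.619 = 941.6016026778 silver
Net change: 941.6016026778 − 1000 = -58.3983973222 silver

-58.398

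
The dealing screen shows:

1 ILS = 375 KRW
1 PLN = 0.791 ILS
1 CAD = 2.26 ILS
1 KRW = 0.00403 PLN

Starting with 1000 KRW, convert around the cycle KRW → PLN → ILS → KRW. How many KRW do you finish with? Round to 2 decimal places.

1195.40

1000 KRW × 0.00403 = 4.03 PLN
4.03 PLN × 0.791 = 3.18773 ILS
3.18773 ILS × 375 = 1195.39875 KRW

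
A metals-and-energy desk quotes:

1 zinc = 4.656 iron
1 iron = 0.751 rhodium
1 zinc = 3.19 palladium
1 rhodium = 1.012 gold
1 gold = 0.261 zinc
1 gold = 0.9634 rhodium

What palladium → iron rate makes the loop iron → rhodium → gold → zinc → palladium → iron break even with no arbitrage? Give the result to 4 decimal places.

Known legs of the cycle: 0.751 × 1.012 × 0.261 × 3.19 = 0.63277839108
For no arbitrage the full-cycle product must be 1, so the missing rate is 1 / 0.63277839108 ≈ 1.580332.

1.5803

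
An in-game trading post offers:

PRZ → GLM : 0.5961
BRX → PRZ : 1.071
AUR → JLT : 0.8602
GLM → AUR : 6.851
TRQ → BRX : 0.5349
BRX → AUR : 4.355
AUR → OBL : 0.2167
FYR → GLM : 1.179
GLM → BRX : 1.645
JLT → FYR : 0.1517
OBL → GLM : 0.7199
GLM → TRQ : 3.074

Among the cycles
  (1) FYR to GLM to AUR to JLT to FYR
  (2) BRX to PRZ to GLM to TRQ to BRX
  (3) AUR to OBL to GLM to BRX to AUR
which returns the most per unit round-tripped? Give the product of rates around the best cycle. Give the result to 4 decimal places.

1.1176

(1) 1.179 × 6.851 × 0.8602 × 0.1517 = 1.05403
(2) 1.071 × 0.5961 × 3.074 × 0.5349 = 1.04975
(3) 0.2167 × 0.7199 × 1.645 × 4.355 = 1.11760
Highest is cycle (3) at 1.1176 (>1, arbitrage).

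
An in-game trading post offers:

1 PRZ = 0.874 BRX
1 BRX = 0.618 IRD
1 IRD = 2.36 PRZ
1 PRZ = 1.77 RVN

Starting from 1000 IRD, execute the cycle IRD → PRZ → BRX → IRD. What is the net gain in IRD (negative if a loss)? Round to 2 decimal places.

274.71

1000 IRD × 2.36 = 2360 PRZ
2360 PRZ × 0.874 = 2062.64 BRX
2062.64 BRX × 0.618 = 1274.71152 IRD
Net change: 1274.71152 − 1000 = 274.71152 IRD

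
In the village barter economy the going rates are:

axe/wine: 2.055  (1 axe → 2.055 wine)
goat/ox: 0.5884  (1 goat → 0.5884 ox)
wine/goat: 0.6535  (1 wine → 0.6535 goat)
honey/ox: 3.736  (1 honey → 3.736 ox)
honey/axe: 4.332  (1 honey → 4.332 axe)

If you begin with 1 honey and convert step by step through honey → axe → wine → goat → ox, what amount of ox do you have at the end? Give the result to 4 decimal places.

3.4231

1 honey × 4.332 = 4.332 axe
4.332 axe × 2.055 = 8.90226 wine
8.90226 wine × 0.6535 = 5.81762691 goat
5.81762691 goat × 0.5884 = 3.423091673844 ox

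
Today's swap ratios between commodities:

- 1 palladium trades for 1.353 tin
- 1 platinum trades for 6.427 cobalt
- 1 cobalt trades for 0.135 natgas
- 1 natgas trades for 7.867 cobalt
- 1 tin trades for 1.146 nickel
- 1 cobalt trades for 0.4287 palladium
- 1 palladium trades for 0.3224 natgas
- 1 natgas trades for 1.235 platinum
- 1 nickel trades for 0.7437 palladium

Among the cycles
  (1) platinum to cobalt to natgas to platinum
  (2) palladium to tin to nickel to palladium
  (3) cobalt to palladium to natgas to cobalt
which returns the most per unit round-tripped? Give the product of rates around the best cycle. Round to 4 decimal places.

(1) 6.427 × 0.135 × 1.235 = 1.07154
(2) 1.353 × 1.146 × 0.7437 = 1.15314
(3) 0.4287 × 0.3224 × 7.867 = 1.08732
Highest is cycle (2) at 1.1531 (>1, arbitrage).

1.1531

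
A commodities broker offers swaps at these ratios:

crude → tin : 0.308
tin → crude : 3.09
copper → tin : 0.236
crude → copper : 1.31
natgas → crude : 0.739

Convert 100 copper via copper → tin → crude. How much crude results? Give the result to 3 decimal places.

72.924

100 copper × 0.236 = 23.6 tin
23.6 tin × 3.09 = 72.924 crude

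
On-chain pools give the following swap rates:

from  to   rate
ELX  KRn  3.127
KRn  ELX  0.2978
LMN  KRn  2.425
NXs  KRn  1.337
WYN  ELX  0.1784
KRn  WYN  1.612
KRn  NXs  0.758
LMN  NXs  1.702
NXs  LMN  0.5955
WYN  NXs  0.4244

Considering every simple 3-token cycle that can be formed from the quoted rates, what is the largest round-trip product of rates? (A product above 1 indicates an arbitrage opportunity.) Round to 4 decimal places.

NXs→LMN→KRn→NXs: 0.5955 × 2.425 × 0.758 = 1.09462
WYN→NXs→KRn→WYN: 0.4244 × 1.337 × 1.612 = 0.91469
WYN→ELX→KRn→WYN: 0.1784 × 3.127 × 1.612 = 0.89927
Maximum is NXs→LMN→KRn→NXs at 1.0946; arbitrage exists.

1.0946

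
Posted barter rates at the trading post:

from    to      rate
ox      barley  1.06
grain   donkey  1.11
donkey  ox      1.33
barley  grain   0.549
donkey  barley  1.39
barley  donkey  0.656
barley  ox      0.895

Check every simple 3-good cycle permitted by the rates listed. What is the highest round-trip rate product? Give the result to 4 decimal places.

0.9248

ox→barley→donkey→ox: 1.06 × 0.656 × 1.33 = 0.92483
grain→donkey→barley→grain: 1.11 × 1.39 × 0.549 = 0.84705
Maximum is ox→barley→donkey→ox at 0.9248; no arbitrage — every cycle loses value.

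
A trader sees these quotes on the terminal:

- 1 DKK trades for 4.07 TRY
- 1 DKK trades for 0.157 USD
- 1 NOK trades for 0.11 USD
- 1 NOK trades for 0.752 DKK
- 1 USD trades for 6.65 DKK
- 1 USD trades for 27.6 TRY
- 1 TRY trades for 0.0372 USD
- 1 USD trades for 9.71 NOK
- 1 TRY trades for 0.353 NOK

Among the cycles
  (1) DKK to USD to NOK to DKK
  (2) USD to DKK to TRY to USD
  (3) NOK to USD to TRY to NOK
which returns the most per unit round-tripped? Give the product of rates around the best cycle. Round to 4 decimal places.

(1) 0.157 × 9.71 × 0.752 = 1.14640
(2) 6.65 × 4.07 × 0.0372 = 1.00684
(3) 0.11 × 27.6 × 0.353 = 1.07171
Highest is cycle (1) at 1.1464 (>1, arbitrage).

1.1464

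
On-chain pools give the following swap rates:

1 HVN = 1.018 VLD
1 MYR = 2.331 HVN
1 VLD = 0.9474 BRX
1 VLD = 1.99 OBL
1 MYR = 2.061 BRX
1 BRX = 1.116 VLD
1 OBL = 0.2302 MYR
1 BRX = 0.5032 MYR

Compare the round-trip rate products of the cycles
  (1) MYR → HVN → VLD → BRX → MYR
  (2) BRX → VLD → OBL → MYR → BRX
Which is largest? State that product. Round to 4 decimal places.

1.1313

(1) 2.331 × 1.018 × 0.9474 × 0.5032 = 1.13126
(2) 1.116 × 1.99 × 0.2302 × 2.061 = 1.05366
Highest is cycle (1) at 1.1313 (>1, arbitrage).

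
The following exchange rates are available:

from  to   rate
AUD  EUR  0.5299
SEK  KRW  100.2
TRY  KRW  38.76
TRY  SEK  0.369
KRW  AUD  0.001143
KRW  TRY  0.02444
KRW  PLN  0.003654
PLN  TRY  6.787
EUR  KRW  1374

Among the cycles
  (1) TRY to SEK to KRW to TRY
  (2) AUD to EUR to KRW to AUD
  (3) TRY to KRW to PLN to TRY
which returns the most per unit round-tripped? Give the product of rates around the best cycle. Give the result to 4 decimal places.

(1) 0.369 × 100.2 × 0.02444 = 0.90364
(2) 0.5299 × 1374 × 0.001143 = 0.83220
(3) 38.76 × 0.003654 × 6.787 = 0.96124
Highest is cycle (3) at 0.9612 (≤1, no arbitrage).

0.9612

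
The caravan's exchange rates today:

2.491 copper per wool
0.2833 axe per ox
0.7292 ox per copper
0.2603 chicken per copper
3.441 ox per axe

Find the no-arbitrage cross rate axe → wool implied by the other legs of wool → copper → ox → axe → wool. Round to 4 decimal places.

1.9433

Known legs of the cycle: 2.491 × 0.7292 × 0.2833 = 0.51459665876
For no arbitrage the full-cycle product must be 1, so the missing rate is 1 / 0.51459665876 ≈ 1.943270.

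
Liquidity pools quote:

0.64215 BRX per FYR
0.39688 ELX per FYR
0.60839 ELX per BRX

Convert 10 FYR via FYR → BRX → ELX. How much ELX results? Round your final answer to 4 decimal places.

10 FYR × 0.64215 = 6.4215 BRX
6.4215 BRX × 0.60839 = 3.906776385 ELX

3.9068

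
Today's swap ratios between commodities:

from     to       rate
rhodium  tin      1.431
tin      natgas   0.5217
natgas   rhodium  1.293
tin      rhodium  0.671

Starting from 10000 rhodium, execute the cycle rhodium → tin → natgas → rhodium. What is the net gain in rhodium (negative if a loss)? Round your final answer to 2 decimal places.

-347.07

10000 rhodium × 1.431 = 14310 tin
14310 tin × 0.5217 = 7465.527 natgas
7465.527 natgas × 1.293 = 9652.926411 rhodium
Net change: 9652.926411 − 10000 = -347.073589 rhodium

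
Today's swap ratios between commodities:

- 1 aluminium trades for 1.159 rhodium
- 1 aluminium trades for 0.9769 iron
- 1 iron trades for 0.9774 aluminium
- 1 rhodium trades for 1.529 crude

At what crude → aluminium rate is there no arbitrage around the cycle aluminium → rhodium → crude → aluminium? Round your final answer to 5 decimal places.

Known legs of the cycle: 1.159 × 1.529 = 1.772111
For no arbitrage the full-cycle product must be 1, so the missing rate is 1 / 1.772111 ≈ 0.5642987.

0.56430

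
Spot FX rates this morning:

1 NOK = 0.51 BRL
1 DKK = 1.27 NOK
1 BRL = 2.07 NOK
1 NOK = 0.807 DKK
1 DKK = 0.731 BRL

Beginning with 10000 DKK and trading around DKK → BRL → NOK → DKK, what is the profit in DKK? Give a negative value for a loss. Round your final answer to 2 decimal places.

2211.28

10000 DKK × 0.731 = 7310 BRL
7310 BRL × 2.07 = 15131.7 NOK
15131.7 NOK × 0.807 = 12211.2819 DKK
Net change: 12211.2819 − 10000 = 2211.2819 DKK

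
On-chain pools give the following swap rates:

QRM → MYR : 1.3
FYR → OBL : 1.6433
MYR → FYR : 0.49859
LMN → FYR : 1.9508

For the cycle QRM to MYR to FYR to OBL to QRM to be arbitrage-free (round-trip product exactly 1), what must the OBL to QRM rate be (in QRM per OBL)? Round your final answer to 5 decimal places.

0.93885

Known legs of the cycle: 1.3 × 0.49859 × 1.6433 = 1.0651328311
For no arbitrage the full-cycle product must be 1, so the missing rate is 1 / 1.0651328311 ≈ 0.9388500.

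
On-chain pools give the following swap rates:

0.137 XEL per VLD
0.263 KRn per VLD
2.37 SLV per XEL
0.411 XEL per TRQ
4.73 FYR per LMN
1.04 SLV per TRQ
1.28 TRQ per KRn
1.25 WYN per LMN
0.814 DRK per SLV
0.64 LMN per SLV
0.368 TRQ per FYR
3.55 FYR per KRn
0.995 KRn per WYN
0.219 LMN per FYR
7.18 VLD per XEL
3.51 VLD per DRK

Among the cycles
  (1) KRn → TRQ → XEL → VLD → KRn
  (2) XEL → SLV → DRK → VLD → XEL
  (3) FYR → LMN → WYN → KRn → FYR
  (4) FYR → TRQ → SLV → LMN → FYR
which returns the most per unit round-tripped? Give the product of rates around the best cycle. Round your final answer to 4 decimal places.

1.1586

(1) 1.28 × 0.411 × 7.18 × 0.263 = 0.99342
(2) 2.37 × 0.814 × 3.51 × 0.137 = 0.92768
(3) 0.219 × 1.25 × 0.995 × 3.55 = 0.96695
(4) 0.368 × 1.04 × 0.64 × 4.73 = 1.15857
Highest is cycle (4) at 1.1586 (>1, arbitrage).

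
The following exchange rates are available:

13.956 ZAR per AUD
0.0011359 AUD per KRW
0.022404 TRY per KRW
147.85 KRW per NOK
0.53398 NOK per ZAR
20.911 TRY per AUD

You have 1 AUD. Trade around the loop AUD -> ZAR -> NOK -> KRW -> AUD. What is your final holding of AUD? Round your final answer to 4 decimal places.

1 AUD × 13.956 = 13.956 ZAR
13.956 ZAR × 0.53398 = 7.45222488 NOK
7.45222488 NOK × 147.85 = 1101.811448508 KRW
1101.811448508 KRW × 0.0011359 = 1.2515476243602372 AUD

1.2515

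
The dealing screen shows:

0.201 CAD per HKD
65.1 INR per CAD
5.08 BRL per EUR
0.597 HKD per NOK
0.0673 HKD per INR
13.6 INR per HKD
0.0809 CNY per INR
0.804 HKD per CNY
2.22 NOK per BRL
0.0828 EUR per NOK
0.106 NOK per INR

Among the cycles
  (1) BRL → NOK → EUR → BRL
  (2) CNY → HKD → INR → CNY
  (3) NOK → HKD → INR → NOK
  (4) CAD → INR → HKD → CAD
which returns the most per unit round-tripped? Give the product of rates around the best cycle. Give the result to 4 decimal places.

(1) 2.22 × 0.0828 × 5.08 = 0.93379
(2) 0.804 × 13.6 × 0.0809 = 0.88459
(3) 0.597 × 13.6 × 0.106 = 0.86064
(4) 65.1 × 0.0673 × 0.201 = 0.88063
Highest is cycle (1) at 0.9338 (≤1, no arbitrage).

0.9338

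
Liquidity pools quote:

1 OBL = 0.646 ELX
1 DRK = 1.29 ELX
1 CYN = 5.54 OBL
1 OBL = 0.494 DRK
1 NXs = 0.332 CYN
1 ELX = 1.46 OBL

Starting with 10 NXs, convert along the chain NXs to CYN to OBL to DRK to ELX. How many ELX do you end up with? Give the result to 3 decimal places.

10 NXs × 0.332 = 3.32 CYN
3.32 CYN × 5.54 = 18.3928 OBL
18.3928 OBL × 0.494 = 9.0860432 DRK
9.0860432 DRK × 1.29 = 11.720995728 ELX

11.721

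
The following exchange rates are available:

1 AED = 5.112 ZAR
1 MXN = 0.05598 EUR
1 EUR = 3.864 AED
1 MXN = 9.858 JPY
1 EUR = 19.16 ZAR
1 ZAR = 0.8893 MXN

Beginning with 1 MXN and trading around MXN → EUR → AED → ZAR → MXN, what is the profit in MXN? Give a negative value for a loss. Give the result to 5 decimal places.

-0.01665

1 MXN × 0.05598 = 0.05598 EUR
0.05598 EUR × 3.864 = 0.21630672 AED
0.21630672 AED × 5.112 = 1.10575995264 ZAR
1.10575995264 ZAR × 0.8893 = 0.983352325882752 MXN
Net change: 0.983352325882752 − 1 = -0.016647674117248 MXN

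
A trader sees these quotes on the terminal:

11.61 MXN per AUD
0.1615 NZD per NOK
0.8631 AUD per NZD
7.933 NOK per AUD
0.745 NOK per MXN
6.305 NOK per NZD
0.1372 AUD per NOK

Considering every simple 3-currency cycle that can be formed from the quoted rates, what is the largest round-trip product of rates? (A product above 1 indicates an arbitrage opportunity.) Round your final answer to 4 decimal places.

1.1867

MXN→NOK→AUD→MXN: 0.745 × 0.1372 × 11.61 = 1.18670
NZD→AUD→NOK→NZD: 0.8631 × 7.933 × 0.1615 = 1.10579
Maximum is MXN→NOK→AUD→MXN at 1.1867; arbitrage exists.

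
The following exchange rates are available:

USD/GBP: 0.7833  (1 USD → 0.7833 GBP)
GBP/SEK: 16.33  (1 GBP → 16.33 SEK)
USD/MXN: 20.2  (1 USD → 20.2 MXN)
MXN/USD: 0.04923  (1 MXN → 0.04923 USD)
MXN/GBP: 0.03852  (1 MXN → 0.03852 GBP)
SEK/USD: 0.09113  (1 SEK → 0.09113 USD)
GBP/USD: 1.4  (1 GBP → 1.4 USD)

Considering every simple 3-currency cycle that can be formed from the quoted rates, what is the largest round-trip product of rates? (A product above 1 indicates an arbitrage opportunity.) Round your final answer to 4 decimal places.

1.1657

USD→GBP→SEK→USD: 0.7833 × 16.33 × 0.09113 = 1.16567
MXN→GBP→USD→MXN: 0.03852 × 1.4 × 20.2 = 1.08935
Maximum is USD→GBP→SEK→USD at 1.1657; arbitrage exists.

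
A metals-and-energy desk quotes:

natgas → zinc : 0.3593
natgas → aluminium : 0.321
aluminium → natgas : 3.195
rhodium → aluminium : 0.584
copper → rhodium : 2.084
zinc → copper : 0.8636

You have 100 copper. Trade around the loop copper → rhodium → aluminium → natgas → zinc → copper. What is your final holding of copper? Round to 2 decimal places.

120.66

100 copper × 2.084 = 208.4 rhodium
208.4 rhodium × 0.584 = 121.7056 aluminium
121.7056 aluminium × 3.195 = 388.849392 natgas
388.849392 natgas × 0.3593 = 139.7135865456 zinc
139.7135865456 zinc × 0.8636 = 120.65665334078016 copper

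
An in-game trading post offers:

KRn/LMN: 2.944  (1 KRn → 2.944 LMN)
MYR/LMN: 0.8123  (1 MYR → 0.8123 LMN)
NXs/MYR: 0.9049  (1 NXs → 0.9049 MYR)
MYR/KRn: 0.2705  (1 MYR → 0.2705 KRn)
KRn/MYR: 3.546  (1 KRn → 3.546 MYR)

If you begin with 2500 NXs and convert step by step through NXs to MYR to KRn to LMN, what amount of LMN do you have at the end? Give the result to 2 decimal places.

1801.55

2500 NXs × 0.9049 = 2262.25 MYR
2262.25 MYR × 0.2705 = 611.938625 KRn
611.938625 KRn × 2.944 = 1801.547312 LMN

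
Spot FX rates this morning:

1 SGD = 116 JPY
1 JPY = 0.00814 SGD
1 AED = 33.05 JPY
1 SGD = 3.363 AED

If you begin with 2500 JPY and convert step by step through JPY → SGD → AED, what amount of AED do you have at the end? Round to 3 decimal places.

68.437

2500 JPY × 0.00814 = 20.35 SGD
20.35 SGD × 3.363 = 68.43705 AED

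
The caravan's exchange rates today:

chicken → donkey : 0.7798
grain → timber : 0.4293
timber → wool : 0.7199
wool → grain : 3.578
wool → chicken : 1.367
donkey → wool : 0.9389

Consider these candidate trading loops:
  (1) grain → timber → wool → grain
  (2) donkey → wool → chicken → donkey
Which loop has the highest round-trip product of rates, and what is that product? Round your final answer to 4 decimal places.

1.1058

(1) 0.4293 × 0.7199 × 3.578 = 1.10579
(2) 0.9389 × 1.367 × 0.7798 = 1.00085
Highest is cycle (1) at 1.1058 (>1, arbitrage).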